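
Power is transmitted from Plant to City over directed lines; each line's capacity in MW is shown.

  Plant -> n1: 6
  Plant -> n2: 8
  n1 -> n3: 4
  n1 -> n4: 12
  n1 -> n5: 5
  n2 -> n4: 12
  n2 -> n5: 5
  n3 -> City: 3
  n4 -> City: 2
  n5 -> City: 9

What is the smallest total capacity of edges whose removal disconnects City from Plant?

13

Augment Plant→n1→n3→City: bottleneck 3, flow now 3.
Augment Plant→n1→n4→City: bottleneck 2, flow now 5.
Augment Plant→n1→n5→City: bottleneck 1, flow now 6.
Augment Plant→n2→n5→City: bottleneck 5, flow now 11.
Augment Plant→n2→n4→n1→n5→City: bottleneck 2, flow now 13. (uses reverse residual edge)
No augmenting path remains; maximum flow = 13.
By max-flow min-cut, the minimum cut capacity equals the max flow.
In the residual graph, reachable from Plant: {Plant, n2, n4}.
Min-cut edges: Plant→n1 (6), n2→n5 (5), n4→City (2); capacity 6 + 5 + 2 = 13.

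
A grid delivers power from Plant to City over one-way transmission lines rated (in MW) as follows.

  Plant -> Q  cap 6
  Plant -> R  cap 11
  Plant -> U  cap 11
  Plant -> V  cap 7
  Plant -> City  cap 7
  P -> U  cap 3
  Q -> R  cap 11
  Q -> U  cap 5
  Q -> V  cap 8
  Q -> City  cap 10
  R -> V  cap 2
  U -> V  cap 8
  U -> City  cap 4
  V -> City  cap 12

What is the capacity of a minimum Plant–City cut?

Augment Plant→City: bottleneck 7, flow now 7.
Augment Plant→Q→City: bottleneck 6, flow now 13.
Augment Plant→U→City: bottleneck 4, flow now 17.
Augment Plant→V→City: bottleneck 7, flow now 24.
Augment Plant→R→V→City: bottleneck 2, flow now 26.
Augment Plant→U→V→City: bottleneck 3, flow now 29.
No augmenting path remains; maximum flow = 29.
By max-flow min-cut, the minimum cut capacity equals the max flow.
In the residual graph, reachable from Plant: {Plant, R, U, V}.
Min-cut edges: Plant→Q (6), Plant→City (7), U→City (4), V→City (12); capacity 6 + 7 + 4 + 12 = 29.

29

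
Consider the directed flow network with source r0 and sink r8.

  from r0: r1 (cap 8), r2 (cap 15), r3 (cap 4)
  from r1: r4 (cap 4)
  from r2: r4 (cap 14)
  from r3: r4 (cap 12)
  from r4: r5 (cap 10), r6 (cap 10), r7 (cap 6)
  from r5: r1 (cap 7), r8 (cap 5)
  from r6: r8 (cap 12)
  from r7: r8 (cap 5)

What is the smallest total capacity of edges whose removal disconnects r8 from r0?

20

Augment r0→r1→r4→r5→r8: bottleneck 4, flow now 4.
Augment r0→r2→r4→r5→r8: bottleneck 1, flow now 5.
Augment r0→r2→r4→r6→r8: bottleneck 10, flow now 15.
Augment r0→r2→r4→r7→r8: bottleneck 3, flow now 18.
Augment r0→r3→r4→r7→r8: bottleneck 2, flow now 20.
No augmenting path remains; maximum flow = 20.
By max-flow min-cut, the minimum cut capacity equals the max flow.
In the residual graph, reachable from r0: {r0, r1, r2, r3, r4, r5, r7}.
Min-cut edges: r4→r6 (10), r5→r8 (5), r7→r8 (5); capacity 10 + 5 + 5 = 20.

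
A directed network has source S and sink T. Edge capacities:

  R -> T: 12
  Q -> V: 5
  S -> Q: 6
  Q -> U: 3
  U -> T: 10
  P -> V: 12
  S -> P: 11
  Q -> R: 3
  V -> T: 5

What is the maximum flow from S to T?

Augment S→P→V→T: bottleneck 5, flow now 5.
Augment S→Q→R→T: bottleneck 3, flow now 8.
Augment S→Q→U→T: bottleneck 3, flow now 11.
No augmenting path remains; maximum flow = 11.
In the residual graph, reachable from S: {S, P, V}.
Min-cut edges: S→Q (6), V→T (5); capacity 6 + 5 = 11.
This cut is saturated, so no flow can exceed 11.

11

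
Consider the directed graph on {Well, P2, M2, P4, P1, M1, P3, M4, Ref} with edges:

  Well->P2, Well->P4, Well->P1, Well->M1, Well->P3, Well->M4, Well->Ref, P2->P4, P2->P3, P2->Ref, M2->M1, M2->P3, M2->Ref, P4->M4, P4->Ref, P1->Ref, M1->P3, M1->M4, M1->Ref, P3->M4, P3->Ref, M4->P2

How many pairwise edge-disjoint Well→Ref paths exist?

6

Assign every edge capacity 1; by Menger, the answer equals the max flow.
Path Well→Ref (+1); total 1.
Path Well→P2→Ref (+1); total 2.
Path Well→P4→Ref (+1); total 3.
Path Well→P1→Ref (+1); total 4.
Path Well→M1→Ref (+1); total 5.
Path Well→P3→Ref (+1); total 6.
No residual Well→Ref path; max flow = 6.
Certifying cut of size 6: {P2→Ref, P3→Ref, P4→Ref, Well→M1, Well→P1, Well→Ref}.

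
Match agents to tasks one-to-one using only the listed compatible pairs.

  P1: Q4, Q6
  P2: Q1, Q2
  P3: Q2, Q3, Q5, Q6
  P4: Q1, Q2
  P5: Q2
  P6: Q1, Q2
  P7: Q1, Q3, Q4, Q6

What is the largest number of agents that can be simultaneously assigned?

5

Unit-capacity flow: source→left, listed edges, right→sink; max matching = max flow.
Augmenting path P1→Q4 (+1); matched 1.
Augmenting path P2→Q1 (+1); matched 2.
Augmenting path P3→Q2 (+1); matched 3.
Augmenting path P7→Q3 (+1); matched 4.
Augmenting path P4→Q2→P3→Q5 (+1); matched 5.
No augmenting path remains; maximum matching = 5.
König certificate: {P1, P3, P7, Q1, Q2} is a vertex cover of size 5 (every listed pair touches it), so no matching can be larger.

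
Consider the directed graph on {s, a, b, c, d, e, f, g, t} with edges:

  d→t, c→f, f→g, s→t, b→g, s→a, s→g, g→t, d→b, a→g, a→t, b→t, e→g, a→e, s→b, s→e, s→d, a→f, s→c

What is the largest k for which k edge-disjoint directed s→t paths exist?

Assign every edge capacity 1; by Menger, the answer equals the max flow.
Path s→t (+1); total 1.
Path s→a→t (+1); total 2.
Path s→b→t (+1); total 3.
Path s→d→t (+1); total 4.
Path s→g→t (+1); total 5.
No residual s→t path; max flow = 5.
Certifying cut of size 5: {g→t, s→a, s→b, s→d, s→t}.

5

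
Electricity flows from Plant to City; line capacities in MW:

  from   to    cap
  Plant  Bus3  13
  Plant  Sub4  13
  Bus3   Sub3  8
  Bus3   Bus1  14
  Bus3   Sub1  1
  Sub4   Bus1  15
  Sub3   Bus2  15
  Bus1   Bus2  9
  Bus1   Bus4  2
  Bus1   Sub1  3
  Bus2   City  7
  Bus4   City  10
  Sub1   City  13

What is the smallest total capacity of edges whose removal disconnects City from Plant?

13

Augment Plant→Bus3→Sub1→City: bottleneck 1, flow now 1.
Augment Plant→Bus3→Sub3→Bus2→City: bottleneck 7, flow now 8.
Augment Plant→Bus3→Bus1→Bus4→City: bottleneck 2, flow now 10.
Augment Plant→Bus3→Bus1→Sub1→City: bottleneck 3, flow now 13.
No augmenting path remains; maximum flow = 13.
By max-flow min-cut, the minimum cut capacity equals the max flow.
In the residual graph, reachable from Plant: {Plant, Bus3, Sub4, Sub3, Bus1, Bus2}.
Min-cut edges: Bus3→Sub1 (1), Bus1→Bus4 (2), Bus1→Sub1 (3), Bus2→City (7); capacity 1 + 2 + 3 + 7 = 13.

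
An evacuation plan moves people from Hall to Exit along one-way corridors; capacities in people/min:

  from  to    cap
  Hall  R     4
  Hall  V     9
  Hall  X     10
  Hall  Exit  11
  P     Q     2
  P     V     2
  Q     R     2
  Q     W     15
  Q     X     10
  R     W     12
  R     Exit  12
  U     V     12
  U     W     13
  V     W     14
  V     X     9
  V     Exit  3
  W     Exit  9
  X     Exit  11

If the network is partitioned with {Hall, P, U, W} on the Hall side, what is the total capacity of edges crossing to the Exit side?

59

Edges leaving {Hall, P, U, W}: Hall→R (4), Hall→V (9), Hall→X (10), Hall→Exit (11), P→Q (2), P→V (2), U→V (12), W→Exit (9).
Cut capacity = 4 + 9 + 10 + 11 + 2 + 2 + 12 + 9 = 59.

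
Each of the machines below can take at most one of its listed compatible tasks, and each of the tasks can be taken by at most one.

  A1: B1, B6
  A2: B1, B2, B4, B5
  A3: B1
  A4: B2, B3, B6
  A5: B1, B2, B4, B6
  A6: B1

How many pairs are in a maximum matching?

5

Unit-capacity flow: source→left, listed edges, right→sink; max matching = max flow.
Augmenting path A1→B1 (+1); matched 1.
Augmenting path A2→B2 (+1); matched 2.
Augmenting path A4→B3 (+1); matched 3.
Augmenting path A5→B4 (+1); matched 4.
Augmenting path A3→B1→A1→B6 (+1); matched 5.
No augmenting path remains; maximum matching = 5.
König certificate: {A1, A2, A4, A5, B1} is a vertex cover of size 5 (every listed pair touches it), so no matching can be larger.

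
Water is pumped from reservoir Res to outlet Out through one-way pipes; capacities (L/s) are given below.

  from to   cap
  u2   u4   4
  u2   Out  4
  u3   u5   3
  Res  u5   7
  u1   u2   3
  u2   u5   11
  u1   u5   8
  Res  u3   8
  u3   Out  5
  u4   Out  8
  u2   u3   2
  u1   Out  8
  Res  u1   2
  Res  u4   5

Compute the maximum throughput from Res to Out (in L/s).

12

Augment Res→u1→Out: bottleneck 2, flow now 2.
Augment Res→u3→Out: bottleneck 5, flow now 7.
Augment Res→u4→Out: bottleneck 5, flow now 12.
No augmenting path remains; maximum flow = 12.
In the residual graph, reachable from Res: {Res, u3, u5}.
Min-cut edges: Res→u1 (2), Res→u4 (5), u3→Out (5); capacity 2 + 5 + 5 = 12.
This cut is saturated, so no flow can exceed 12.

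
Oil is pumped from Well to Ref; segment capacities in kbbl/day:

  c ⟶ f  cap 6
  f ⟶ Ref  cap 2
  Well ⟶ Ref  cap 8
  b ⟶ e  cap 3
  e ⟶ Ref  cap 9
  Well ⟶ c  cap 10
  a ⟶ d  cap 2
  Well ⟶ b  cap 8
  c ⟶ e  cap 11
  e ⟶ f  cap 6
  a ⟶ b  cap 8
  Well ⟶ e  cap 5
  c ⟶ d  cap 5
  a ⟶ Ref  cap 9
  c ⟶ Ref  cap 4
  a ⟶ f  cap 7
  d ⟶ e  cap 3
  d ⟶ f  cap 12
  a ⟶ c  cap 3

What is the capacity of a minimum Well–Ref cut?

Augment Well→Ref: bottleneck 8, flow now 8.
Augment Well→c→Ref: bottleneck 4, flow now 12.
Augment Well→e→Ref: bottleneck 5, flow now 17.
Augment Well→b→e→Ref: bottleneck 3, flow now 20.
Augment Well→c→e→Ref: bottleneck 1, flow now 21.
Augment Well→c→f→Ref: bottleneck 2, flow now 23.
No augmenting path remains; maximum flow = 23.
By max-flow min-cut, the minimum cut capacity equals the max flow.
In the residual graph, reachable from Well: {Well, b, c, d, e, f}.
Min-cut edges: Well→Ref (8), c→Ref (4), e→Ref (9), f→Ref (2); capacity 8 + 4 + 9 + 2 = 23.

23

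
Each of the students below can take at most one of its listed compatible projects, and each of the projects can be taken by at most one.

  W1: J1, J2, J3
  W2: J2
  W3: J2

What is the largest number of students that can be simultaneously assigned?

Unit-capacity flow: source→left, listed edges, right→sink; max matching = max flow.
Augmenting path W1→J1 (+1); matched 1.
Augmenting path W2→J2 (+1); matched 2.
No augmenting path remains; maximum matching = 2.
König certificate: {W1, J2} is a vertex cover of size 2 (every listed pair touches it), so no matching can be larger.

2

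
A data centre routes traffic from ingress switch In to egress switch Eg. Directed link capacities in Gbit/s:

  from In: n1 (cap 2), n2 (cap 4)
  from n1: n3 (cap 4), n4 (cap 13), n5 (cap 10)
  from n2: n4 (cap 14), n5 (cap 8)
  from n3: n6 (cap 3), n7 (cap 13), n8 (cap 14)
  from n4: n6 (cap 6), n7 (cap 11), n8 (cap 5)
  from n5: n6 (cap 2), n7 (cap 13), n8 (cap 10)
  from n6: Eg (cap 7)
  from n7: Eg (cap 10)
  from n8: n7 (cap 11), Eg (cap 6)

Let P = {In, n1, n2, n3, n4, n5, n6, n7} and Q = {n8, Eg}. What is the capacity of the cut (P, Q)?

46

Edges leaving {In, n1, n2, n3, n4, n5, n6, n7}: n3→n8 (14), n4→n8 (5), n5→n8 (10), n6→Eg (7), n7→Eg (10).
Cut capacity = 14 + 5 + 10 + 7 + 10 = 46.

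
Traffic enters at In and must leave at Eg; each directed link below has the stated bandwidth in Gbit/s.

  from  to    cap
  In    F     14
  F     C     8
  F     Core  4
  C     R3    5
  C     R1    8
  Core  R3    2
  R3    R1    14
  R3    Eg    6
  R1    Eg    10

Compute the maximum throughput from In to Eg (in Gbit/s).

10

Augment In→F→C→R3→Eg: bottleneck 5, flow now 5.
Augment In→F→C→R1→Eg: bottleneck 3, flow now 8.
Augment In→F→Core→R3→Eg: bottleneck 1, flow now 9.
Augment In→F→Core→R3→R1→Eg: bottleneck 1, flow now 10.
No augmenting path remains; maximum flow = 10.
In the residual graph, reachable from In: {In, F, Core}.
Min-cut edges: F→C (8), Core→R3 (2); capacity 8 + 2 = 10.
This cut is saturated, so no flow can exceed 10.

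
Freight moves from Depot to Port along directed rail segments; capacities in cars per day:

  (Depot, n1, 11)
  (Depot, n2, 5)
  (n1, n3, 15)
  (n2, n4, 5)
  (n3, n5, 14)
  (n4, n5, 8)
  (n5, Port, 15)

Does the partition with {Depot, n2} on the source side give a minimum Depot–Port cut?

Given cut capacity: 11 + 5 = 16.
Augment Depot→n1→n3→n5→Port: bottleneck 11, flow now 11.
Augment Depot→n2→n4→n5→Port: bottleneck 4, flow now 15.
No augmenting path remains; maximum flow = 15.
In the residual graph, reachable from Depot: {Depot, n1, n2, n3, n4, n5}.
Min-cut edges: n5→Port (15); capacity 15 = 15.
Cut capacity 16 exceeds the max flow 15, so it is not minimum.

No — its capacity is 16, but the minimum cut has capacity 15.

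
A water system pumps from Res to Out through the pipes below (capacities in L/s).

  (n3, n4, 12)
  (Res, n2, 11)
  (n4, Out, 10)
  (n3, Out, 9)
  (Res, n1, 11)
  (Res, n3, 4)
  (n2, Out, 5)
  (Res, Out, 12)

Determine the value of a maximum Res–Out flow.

Augment Res→Out: bottleneck 12, flow now 12.
Augment Res→n2→Out: bottleneck 5, flow now 17.
Augment Res→n3→Out: bottleneck 4, flow now 21.
No augmenting path remains; maximum flow = 21.
In the residual graph, reachable from Res: {Res, n1, n2}.
Min-cut edges: Res→n3 (4), Res→Out (12), n2→Out (5); capacity 4 + 12 + 5 = 21.
This cut is saturated, so no flow can exceed 21.

21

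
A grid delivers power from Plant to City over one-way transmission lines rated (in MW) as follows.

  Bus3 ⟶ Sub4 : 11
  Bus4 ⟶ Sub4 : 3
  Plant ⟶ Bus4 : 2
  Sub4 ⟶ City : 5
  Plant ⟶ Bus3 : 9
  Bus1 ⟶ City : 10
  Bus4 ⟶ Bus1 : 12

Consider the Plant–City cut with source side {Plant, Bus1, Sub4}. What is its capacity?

26

Edges leaving {Plant, Bus1, Sub4}: Plant→Bus3 (9), Plant→Bus4 (2), Bus1→City (10), Sub4→City (5).
Cut capacity = 9 + 2 + 10 + 5 = 26.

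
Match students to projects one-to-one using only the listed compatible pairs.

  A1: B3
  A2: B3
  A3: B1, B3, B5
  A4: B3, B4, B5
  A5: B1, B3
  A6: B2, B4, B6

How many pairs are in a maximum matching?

Unit-capacity flow: source→left, listed edges, right→sink; max matching = max flow.
Augmenting path A1→B3 (+1); matched 1.
Augmenting path A3→B1 (+1); matched 2.
Augmenting path A4→B4 (+1); matched 3.
Augmenting path A6→B2 (+1); matched 4.
Augmenting path A5→B1→A3→B5 (+1); matched 5.
No augmenting path remains; maximum matching = 5.
König certificate: {A3, A4, A5, A6, B3} is a vertex cover of size 5 (every listed pair touches it), so no matching can be larger.

5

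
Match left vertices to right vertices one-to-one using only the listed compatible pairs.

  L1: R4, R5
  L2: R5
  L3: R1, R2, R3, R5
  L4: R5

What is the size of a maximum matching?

3

Unit-capacity flow: source→left, listed edges, right→sink; max matching = max flow.
Augmenting path L1→R4 (+1); matched 1.
Augmenting path L2→R5 (+1); matched 2.
Augmenting path L3→R1 (+1); matched 3.
No augmenting path remains; maximum matching = 3.
König certificate: {L1, L3, R5} is a vertex cover of size 3 (every listed pair touches it), so no matching can be larger.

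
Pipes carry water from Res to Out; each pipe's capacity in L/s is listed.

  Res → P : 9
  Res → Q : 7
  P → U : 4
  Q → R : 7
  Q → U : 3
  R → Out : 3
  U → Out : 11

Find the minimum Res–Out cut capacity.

10

Augment Res→P→U→Out: bottleneck 4, flow now 4.
Augment Res→Q→R→Out: bottleneck 3, flow now 7.
Augment Res→Q→U→Out: bottleneck 3, flow now 10.
No augmenting path remains; maximum flow = 10.
By max-flow min-cut, the minimum cut capacity equals the max flow.
In the residual graph, reachable from Res: {Res, P, Q, R}.
Min-cut edges: P→U (4), Q→U (3), R→Out (3); capacity 4 + 3 + 3 = 10.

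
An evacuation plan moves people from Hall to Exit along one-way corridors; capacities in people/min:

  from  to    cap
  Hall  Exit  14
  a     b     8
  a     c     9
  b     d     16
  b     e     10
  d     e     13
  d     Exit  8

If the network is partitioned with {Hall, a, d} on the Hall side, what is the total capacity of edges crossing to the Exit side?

52

Edges leaving {Hall, a, d}: Hall→Exit (14), a→b (8), a→c (9), d→e (13), d→Exit (8).
Cut capacity = 14 + 8 + 9 + 13 + 8 = 52.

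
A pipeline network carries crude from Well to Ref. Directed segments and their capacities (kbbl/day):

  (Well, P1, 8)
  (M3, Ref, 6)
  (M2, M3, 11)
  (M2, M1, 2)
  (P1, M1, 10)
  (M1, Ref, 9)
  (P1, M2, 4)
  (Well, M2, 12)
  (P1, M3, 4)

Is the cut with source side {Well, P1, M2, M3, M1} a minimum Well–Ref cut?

Given cut capacity: 6 + 9 = 15.
Augment Well→P1→M3→Ref: bottleneck 4, flow now 4.
Augment Well→P1→M1→Ref: bottleneck 4, flow now 8.
Augment Well→M2→M3→Ref: bottleneck 2, flow now 10.
Augment Well→M2→M1→Ref: bottleneck 2, flow now 12.
Augment Well→M2→M3→P1→M1→Ref: bottleneck 3, flow now 15. (uses reverse residual edge)
No augmenting path remains; maximum flow = 15.
Cut capacity 15 equals the max flow, so it is a minimum cut.

Yes — it is a minimum cut (capacity 15).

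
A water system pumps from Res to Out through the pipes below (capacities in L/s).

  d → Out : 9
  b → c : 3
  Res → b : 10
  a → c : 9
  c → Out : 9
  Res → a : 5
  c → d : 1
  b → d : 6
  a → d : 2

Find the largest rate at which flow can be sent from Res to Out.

Augment Res→a→c→Out: bottleneck 5, flow now 5.
Augment Res→b→c→Out: bottleneck 3, flow now 8.
Augment Res→b→d→Out: bottleneck 6, flow now 14.
No augmenting path remains; maximum flow = 14.
In the residual graph, reachable from Res: {Res, b}.
Min-cut edges: Res→a (5), b→c (3), b→d (6); capacity 5 + 3 + 6 = 14.
This cut is saturated, so no flow can exceed 14.

14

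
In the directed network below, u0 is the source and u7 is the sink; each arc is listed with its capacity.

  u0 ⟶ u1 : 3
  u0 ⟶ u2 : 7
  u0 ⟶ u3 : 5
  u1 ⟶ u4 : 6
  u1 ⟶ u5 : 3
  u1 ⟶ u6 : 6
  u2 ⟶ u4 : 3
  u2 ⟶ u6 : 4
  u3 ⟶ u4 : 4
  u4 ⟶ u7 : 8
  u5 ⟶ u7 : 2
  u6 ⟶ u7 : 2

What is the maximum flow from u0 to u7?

12

Augment u0→u1→u4→u7: bottleneck 3, flow now 3.
Augment u0→u2→u4→u7: bottleneck 3, flow now 6.
Augment u0→u2→u6→u7: bottleneck 2, flow now 8.
Augment u0→u3→u4→u7: bottleneck 2, flow now 10.
Augment u0→u3→u4→u1→u5→u7: bottleneck 2, flow now 12. (uses reverse residual edge)
No augmenting path remains; maximum flow = 12.
In the residual graph, reachable from u0: {u0, u2, u3, u6}.
Min-cut edges: u0→u1 (3), u2→u4 (3), u3→u4 (4), u6→u7 (2); capacity 3 + 3 + 4 + 2 = 12.
This cut is saturated, so no flow can exceed 12.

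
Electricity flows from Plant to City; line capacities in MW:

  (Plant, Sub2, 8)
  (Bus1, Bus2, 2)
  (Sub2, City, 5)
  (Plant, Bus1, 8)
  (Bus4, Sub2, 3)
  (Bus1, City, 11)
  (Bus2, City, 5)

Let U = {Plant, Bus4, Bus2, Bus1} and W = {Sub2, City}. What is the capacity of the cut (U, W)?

Edges leaving {Plant, Bus4, Bus2, Bus1}: Plant→Sub2 (8), Bus4→Sub2 (3), Bus2→City (5), Bus1→City (11).
Cut capacity = 8 + 3 + 5 + 11 = 27.

27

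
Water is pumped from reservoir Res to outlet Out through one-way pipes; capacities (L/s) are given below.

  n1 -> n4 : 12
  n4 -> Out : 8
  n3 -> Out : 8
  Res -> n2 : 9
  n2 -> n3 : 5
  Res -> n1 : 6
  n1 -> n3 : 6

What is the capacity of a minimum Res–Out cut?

Augment Res→n1→n3→Out: bottleneck 6, flow now 6.
Augment Res→n2→n3→Out: bottleneck 2, flow now 8.
Augment Res→n2→n3→n1→n4→Out: bottleneck 3, flow now 11. (uses reverse residual edge)
No augmenting path remains; maximum flow = 11.
By max-flow min-cut, the minimum cut capacity equals the max flow.
In the residual graph, reachable from Res: {Res, n2}.
Min-cut edges: Res→n1 (6), n2→n3 (5); capacity 6 + 5 = 11.

11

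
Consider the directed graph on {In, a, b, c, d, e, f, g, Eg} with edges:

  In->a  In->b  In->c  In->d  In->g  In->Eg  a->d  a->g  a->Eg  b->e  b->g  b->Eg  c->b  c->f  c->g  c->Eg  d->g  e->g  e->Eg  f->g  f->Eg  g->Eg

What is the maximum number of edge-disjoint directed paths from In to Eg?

Assign every edge capacity 1; by Menger, the answer equals the max flow.
Path In→Eg (+1); total 1.
Path In→a→Eg (+1); total 2.
Path In→b→Eg (+1); total 3.
Path In→c→Eg (+1); total 4.
Path In→g→Eg (+1); total 5.
No residual In→Eg path; max flow = 5.
Certifying cut of size 5: {In→Eg, In→a, In→b, In→c, g→Eg}.

5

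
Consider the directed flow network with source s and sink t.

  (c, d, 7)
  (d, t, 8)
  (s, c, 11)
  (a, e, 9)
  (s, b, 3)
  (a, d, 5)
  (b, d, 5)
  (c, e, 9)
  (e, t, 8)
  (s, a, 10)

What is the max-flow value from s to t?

Augment s→a→d→t: bottleneck 5, flow now 5.
Augment s→a→e→t: bottleneck 5, flow now 10.
Augment s→b→d→t: bottleneck 3, flow now 13.
Augment s→c→e→t: bottleneck 3, flow now 16.
No augmenting path remains; maximum flow = 16.
In the residual graph, reachable from s: {s, a, b, c, d, e}.
Min-cut edges: d→t (8), e→t (8); capacity 8 + 8 = 16.
This cut is saturated, so no flow can exceed 16.

16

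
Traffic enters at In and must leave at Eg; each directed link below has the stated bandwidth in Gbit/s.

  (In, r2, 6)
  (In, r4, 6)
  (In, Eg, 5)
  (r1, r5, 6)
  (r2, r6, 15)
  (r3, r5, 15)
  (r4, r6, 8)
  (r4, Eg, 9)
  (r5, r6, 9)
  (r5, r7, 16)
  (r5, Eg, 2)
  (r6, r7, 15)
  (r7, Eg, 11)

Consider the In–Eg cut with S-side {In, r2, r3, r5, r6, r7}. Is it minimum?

Given cut capacity: 6 + 5 + 2 + 11 = 24.
Augment In→Eg: bottleneck 5, flow now 5.
Augment In→r4→Eg: bottleneck 6, flow now 11.
Augment In→r2→r6→r7→Eg: bottleneck 6, flow now 17.
No augmenting path remains; maximum flow = 17.
In the residual graph, reachable from In: {In}.
Min-cut edges: In→r2 (6), In→r4 (6), In→Eg (5); capacity 6 + 6 + 5 = 17.
Cut capacity 24 exceeds the max flow 17, so it is not minimum.

No — its capacity is 24, but the minimum cut has capacity 17.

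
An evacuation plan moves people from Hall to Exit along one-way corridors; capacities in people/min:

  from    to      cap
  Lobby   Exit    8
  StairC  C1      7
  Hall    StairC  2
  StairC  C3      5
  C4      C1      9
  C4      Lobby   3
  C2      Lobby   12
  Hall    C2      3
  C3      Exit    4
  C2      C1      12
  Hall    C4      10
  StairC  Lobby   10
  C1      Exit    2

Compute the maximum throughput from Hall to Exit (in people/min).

10

Augment Hall→StairC→C3→Exit: bottleneck 2, flow now 2.
Augment Hall→C4→C1→Exit: bottleneck 2, flow now 4.
Augment Hall→C4→Lobby→Exit: bottleneck 3, flow now 7.
Augment Hall→C2→Lobby→Exit: bottleneck 3, flow now 10.
No augmenting path remains; maximum flow = 10.
In the residual graph, reachable from Hall: {Hall, C4, C1}.
Min-cut edges: Hall→StairC (2), Hall→C2 (3), C4→Lobby (3), C1→Exit (2); capacity 2 + 3 + 3 + 2 = 10.
This cut is saturated, so no flow can exceed 10.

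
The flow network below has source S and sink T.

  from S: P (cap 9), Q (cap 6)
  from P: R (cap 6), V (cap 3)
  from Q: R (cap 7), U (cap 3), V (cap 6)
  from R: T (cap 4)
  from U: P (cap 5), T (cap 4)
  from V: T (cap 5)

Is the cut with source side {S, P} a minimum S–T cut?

Given cut capacity: 6 + 6 + 3 = 15.
Augment S→P→R→T: bottleneck 4, flow now 4.
Augment S→P→V→T: bottleneck 3, flow now 7.
Augment S→Q→U→T: bottleneck 3, flow now 10.
Augment S→Q→V→T: bottleneck 2, flow now 12.
No augmenting path remains; maximum flow = 12.
In the residual graph, reachable from S: {S, P, Q, R, V}.
Min-cut edges: Q→U (3), R→T (4), V→T (5); capacity 3 + 4 + 5 = 12.
Cut capacity 15 exceeds the max flow 12, so it is not minimum.

No — its capacity is 15, but the minimum cut has capacity 12.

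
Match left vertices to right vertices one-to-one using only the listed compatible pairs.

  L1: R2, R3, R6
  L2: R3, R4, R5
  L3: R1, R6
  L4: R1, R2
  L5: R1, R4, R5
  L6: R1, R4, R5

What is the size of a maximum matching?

Unit-capacity flow: source→left, listed edges, right→sink; max matching = max flow.
Augmenting path L1→R2 (+1); matched 1.
Augmenting path L2→R3 (+1); matched 2.
Augmenting path L3→R1 (+1); matched 3.
Augmenting path L5→R4 (+1); matched 4.
Augmenting path L6→R5 (+1); matched 5.
Augmenting path L4→R1→L3→R6 (+1); matched 6.
No augmenting path remains; maximum matching = 6.
König certificate: {L1, L2, L3, L4, L5, L6} is a vertex cover of size 6 (every listed pair touches it), so no matching can be larger.

6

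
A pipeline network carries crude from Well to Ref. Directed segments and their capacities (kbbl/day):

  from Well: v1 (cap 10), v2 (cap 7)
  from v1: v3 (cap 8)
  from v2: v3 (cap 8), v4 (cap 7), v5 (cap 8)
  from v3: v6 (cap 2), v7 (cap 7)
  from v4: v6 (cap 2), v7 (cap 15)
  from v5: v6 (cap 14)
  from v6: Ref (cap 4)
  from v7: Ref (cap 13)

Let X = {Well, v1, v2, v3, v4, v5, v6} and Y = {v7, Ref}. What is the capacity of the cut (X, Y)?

26

Edges leaving {Well, v1, v2, v3, v4, v5, v6}: v3→v7 (7), v4→v7 (15), v6→Ref (4).
Cut capacity = 7 + 15 + 4 = 26.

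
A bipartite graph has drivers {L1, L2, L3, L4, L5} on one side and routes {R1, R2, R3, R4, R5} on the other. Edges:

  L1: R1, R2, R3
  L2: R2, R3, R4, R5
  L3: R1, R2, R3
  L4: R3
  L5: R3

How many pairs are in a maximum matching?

4

Unit-capacity flow: source→left, listed edges, right→sink; max matching = max flow.
Augmenting path L1→R1 (+1); matched 1.
Augmenting path L2→R2 (+1); matched 2.
Augmenting path L3→R3 (+1); matched 3.
Augmenting path L4→R3→L3→R2→L2→R4 (+1); matched 4.
No augmenting path remains; maximum matching = 4.
König certificate: {L1, L2, L3, R3} is a vertex cover of size 4 (every listed pair touches it), so no matching can be larger.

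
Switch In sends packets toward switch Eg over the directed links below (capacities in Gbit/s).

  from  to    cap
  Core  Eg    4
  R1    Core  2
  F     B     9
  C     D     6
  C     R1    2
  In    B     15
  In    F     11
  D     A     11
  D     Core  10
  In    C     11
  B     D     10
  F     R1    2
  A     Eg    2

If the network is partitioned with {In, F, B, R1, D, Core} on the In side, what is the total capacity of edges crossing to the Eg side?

Edges leaving {In, F, B, R1, D, Core}: In→C (11), D→A (11), Core→Eg (4).
Cut capacity = 11 + 11 + 4 = 26.

26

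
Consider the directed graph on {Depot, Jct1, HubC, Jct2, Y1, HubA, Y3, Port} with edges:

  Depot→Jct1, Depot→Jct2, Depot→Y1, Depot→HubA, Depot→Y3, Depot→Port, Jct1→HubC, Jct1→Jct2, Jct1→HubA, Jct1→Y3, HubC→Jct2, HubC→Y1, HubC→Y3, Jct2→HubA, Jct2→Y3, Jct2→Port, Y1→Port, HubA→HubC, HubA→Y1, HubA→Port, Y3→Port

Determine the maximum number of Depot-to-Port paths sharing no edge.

Assign every edge capacity 1; by Menger, the answer equals the max flow.
Path Depot→Port (+1); total 1.
Path Depot→Jct2→Port (+1); total 2.
Path Depot→Y1→Port (+1); total 3.
Path Depot→HubA→Port (+1); total 4.
Path Depot→Y3→Port (+1); total 5.
No residual Depot→Port path; max flow = 5.
Certifying cut of size 5: {Depot→Port, HubA→Port, Jct2→Port, Y1→Port, Y3→Port}.

5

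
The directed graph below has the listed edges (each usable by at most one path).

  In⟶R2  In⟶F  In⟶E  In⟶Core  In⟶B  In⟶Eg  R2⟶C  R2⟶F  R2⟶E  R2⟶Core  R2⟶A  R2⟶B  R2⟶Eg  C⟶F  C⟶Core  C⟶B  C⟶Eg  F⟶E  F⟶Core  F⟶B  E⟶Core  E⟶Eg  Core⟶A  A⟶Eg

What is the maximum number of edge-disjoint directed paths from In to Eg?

4

Assign every edge capacity 1; by Menger, the answer equals the max flow.
Path In→Eg (+1); total 1.
Path In→R2→Eg (+1); total 2.
Path In→E→Eg (+1); total 3.
Path In→Core→A→Eg (+1); total 4.
No residual In→Eg path; max flow = 4.
Certifying cut of size 4: {Core→A, E→Eg, In→Eg, In→R2}.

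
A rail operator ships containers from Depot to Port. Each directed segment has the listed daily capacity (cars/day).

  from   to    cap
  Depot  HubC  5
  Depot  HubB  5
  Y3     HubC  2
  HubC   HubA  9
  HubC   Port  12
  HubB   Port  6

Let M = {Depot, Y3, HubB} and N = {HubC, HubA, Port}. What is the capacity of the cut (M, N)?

13

Edges leaving {Depot, Y3, HubB}: Depot→HubC (5), Y3→HubC (2), HubB→Port (6).
Cut capacity = 5 + 2 + 6 = 13.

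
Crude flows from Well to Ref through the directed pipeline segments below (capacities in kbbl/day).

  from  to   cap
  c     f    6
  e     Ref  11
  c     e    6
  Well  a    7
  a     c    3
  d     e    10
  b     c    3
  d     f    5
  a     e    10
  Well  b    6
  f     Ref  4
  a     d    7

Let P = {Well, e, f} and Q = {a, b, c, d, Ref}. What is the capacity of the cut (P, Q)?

Edges leaving {Well, e, f}: Well→a (7), Well→b (6), e→Ref (11), f→Ref (4).
Cut capacity = 7 + 6 + 11 + 4 = 28.

28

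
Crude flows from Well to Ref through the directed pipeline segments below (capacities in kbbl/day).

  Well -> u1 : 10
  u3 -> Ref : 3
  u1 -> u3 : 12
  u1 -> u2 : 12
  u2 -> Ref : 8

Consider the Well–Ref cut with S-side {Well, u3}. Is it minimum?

No — its capacity is 13, but the minimum cut has capacity 10.

Given cut capacity: 10 + 3 = 13.
Augment Well→u1→u2→Ref: bottleneck 8, flow now 8.
Augment Well→u1→u3→Ref: bottleneck 2, flow now 10.
No augmenting path remains; maximum flow = 10.
In the residual graph, reachable from Well: {Well}.
Min-cut edges: Well→u1 (10); capacity 10 = 10.
Cut capacity 13 exceeds the max flow 10, so it is not minimum.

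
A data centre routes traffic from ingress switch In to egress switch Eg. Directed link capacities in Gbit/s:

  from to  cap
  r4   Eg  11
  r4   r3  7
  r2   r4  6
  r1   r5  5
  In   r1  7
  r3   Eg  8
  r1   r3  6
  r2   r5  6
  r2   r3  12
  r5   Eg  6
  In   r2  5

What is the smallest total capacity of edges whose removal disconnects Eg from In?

12

Augment In→r1→r3→Eg: bottleneck 6, flow now 6.
Augment In→r1→r5→Eg: bottleneck 1, flow now 7.
Augment In→r2→r3→Eg: bottleneck 2, flow now 9.
Augment In→r2→r4→Eg: bottleneck 3, flow now 12.
No augmenting path remains; maximum flow = 12.
By max-flow min-cut, the minimum cut capacity equals the max flow.
In the residual graph, reachable from In: {In}.
Min-cut edges: In→r1 (7), In→r2 (5); capacity 7 + 5 = 12.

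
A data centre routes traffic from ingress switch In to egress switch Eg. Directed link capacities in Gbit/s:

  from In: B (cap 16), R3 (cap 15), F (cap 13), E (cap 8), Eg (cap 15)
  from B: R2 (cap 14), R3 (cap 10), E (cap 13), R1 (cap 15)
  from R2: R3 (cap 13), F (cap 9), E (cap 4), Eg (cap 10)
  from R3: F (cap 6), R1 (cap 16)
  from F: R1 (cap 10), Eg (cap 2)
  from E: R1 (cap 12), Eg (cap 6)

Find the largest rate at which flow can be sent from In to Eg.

33

Augment In→Eg: bottleneck 15, flow now 15.
Augment In→F→Eg: bottleneck 2, flow now 17.
Augment In→E→Eg: bottleneck 6, flow now 23.
Augment In→B→R2→Eg: bottleneck 10, flow now 33.
No augmenting path remains; maximum flow = 33.
In the residual graph, reachable from In: {In, B, R2, R3, F, E, R1}.
Min-cut edges: In→Eg (15), R2→Eg (10), F→Eg (2), E→Eg (6); capacity 15 + 10 + 2 + 6 = 33.
This cut is saturated, so no flow can exceed 33.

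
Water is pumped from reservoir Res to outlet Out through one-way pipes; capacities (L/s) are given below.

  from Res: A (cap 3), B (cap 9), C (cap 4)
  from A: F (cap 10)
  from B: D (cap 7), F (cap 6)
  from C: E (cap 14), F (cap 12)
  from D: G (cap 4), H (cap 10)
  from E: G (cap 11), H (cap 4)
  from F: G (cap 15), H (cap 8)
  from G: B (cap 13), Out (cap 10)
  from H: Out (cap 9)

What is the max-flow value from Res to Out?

Augment Res→A→F→G→Out: bottleneck 3, flow now 3.
Augment Res→B→D→G→Out: bottleneck 4, flow now 7.
Augment Res→B→D→H→Out: bottleneck 3, flow now 10.
Augment Res→B→F→G→Out: bottleneck 2, flow now 12.
Augment Res→C→E→G→Out: bottleneck 1, flow now 13.
Augment Res→C→E→H→Out: bottleneck 3, flow now 16.
No augmenting path remains; maximum flow = 16.
In the residual graph, reachable from Res: {Res}.
Min-cut edges: Res→A (3), Res→B (9), Res→C (4); capacity 3 + 9 + 4 = 16.
This cut is saturated, so no flow can exceed 16.

16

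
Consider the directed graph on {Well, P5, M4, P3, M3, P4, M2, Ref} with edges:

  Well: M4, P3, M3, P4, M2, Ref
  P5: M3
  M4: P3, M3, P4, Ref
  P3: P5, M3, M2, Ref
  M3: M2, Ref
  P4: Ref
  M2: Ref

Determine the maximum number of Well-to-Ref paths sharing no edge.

6

Assign every edge capacity 1; by Menger, the answer equals the max flow.
Path Well→Ref (+1); total 1.
Path Well→M4→Ref (+1); total 2.
Path Well→P3→Ref (+1); total 3.
Path Well→M3→Ref (+1); total 4.
Path Well→P4→Ref (+1); total 5.
Path Well→M2→Ref (+1); total 6.
No residual Well→Ref path; max flow = 6.
Certifying cut of size 6: {Well→M2, Well→M3, Well→M4, Well→P3, Well→P4, Well→Ref}.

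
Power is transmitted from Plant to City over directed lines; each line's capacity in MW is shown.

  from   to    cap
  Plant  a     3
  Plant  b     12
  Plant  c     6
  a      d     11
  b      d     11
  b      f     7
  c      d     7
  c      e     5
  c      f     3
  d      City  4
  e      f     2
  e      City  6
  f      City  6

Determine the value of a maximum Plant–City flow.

Augment Plant→a→d→City: bottleneck 3, flow now 3.
Augment Plant→b→d→City: bottleneck 1, flow now 4.
Augment Plant→b→f→City: bottleneck 6, flow now 10.
Augment Plant→c→e→City: bottleneck 5, flow now 15.
No augmenting path remains; maximum flow = 15.
In the residual graph, reachable from Plant: {Plant, a, b, c, d, f}.
Min-cut edges: c→e (5), d→City (4), f→City (6); capacity 5 + 4 + 6 = 15.
This cut is saturated, so no flow can exceed 15.

15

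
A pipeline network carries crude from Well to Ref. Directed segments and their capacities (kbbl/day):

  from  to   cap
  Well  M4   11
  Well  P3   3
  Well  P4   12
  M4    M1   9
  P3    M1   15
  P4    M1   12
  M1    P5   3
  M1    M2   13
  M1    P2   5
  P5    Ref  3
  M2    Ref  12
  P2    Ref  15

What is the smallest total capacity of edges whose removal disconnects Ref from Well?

Augment Well→M4→M1→P5→Ref: bottleneck 3, flow now 3.
Augment Well→M4→M1→M2→Ref: bottleneck 6, flow now 9.
Augment Well→P3→M1→M2→Ref: bottleneck 3, flow now 12.
Augment Well→P4→M1→M2→Ref: bottleneck 3, flow now 15.
Augment Well→P4→M1→P2→Ref: bottleneck 5, flow now 20.
No augmenting path remains; maximum flow = 20.
By max-flow min-cut, the minimum cut capacity equals the max flow.
In the residual graph, reachable from Well: {Well, M4, P3, P4, M1, M2}.
Min-cut edges: M1→P5 (3), M1→P2 (5), M2→Ref (12); capacity 3 + 5 + 12 = 20.

20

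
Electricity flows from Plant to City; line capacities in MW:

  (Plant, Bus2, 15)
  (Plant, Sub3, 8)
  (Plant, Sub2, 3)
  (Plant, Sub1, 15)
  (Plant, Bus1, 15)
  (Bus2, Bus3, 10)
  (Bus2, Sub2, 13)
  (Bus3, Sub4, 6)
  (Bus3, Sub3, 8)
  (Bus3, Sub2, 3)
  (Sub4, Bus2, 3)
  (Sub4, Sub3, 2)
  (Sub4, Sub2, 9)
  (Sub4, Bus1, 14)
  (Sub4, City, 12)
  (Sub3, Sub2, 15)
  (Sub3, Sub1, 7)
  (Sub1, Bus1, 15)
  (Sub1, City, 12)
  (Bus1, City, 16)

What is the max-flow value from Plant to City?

Augment Plant→Sub1→City: bottleneck 12, flow now 12.
Augment Plant→Bus1→City: bottleneck 15, flow now 27.
Augment Plant→Sub1→Bus1→City: bottleneck 1, flow now 28.
Augment Plant→Bus2→Bus3→Sub4→City: bottleneck 6, flow now 34.
No augmenting path remains; maximum flow = 34.
In the residual graph, reachable from Plant: {Plant, Bus2, Bus3, Sub3, Sub2, Sub1, Bus1}.
Min-cut edges: Bus3→Sub4 (6), Sub1→City (12), Bus1→City (16); capacity 6 + 12 + 16 = 34.
This cut is saturated, so no flow can exceed 34.

34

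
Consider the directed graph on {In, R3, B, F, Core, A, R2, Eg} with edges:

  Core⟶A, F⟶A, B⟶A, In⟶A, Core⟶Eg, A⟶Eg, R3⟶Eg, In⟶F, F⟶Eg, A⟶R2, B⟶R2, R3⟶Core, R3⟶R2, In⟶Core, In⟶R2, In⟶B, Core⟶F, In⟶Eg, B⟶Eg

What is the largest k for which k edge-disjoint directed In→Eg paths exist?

5

Assign every edge capacity 1; by Menger, the answer equals the max flow.
Path In→Eg (+1); total 1.
Path In→B→Eg (+1); total 2.
Path In→F→Eg (+1); total 3.
Path In→Core→Eg (+1); total 4.
Path In→A→Eg (+1); total 5.
No residual In→Eg path; max flow = 5.
Certifying cut of size 5: {In→A, In→B, In→Core, In→Eg, In→F}.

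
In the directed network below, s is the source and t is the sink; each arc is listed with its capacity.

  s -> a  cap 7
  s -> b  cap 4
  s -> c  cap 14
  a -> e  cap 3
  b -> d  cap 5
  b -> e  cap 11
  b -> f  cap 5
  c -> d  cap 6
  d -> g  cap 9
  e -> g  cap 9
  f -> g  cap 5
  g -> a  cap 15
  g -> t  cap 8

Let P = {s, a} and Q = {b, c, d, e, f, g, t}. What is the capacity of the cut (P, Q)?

Edges leaving {s, a}: s→b (4), s→c (14), a→e (3).
Cut capacity = 4 + 14 + 3 = 21.

21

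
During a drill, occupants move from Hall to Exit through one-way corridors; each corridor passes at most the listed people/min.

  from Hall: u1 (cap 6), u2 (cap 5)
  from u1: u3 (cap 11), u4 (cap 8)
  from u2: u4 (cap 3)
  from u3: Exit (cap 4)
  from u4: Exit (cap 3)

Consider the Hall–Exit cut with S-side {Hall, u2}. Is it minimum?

No — its capacity is 9, but the minimum cut has capacity 7.

Given cut capacity: 6 + 3 = 9.
Augment Hall→u1→u3→Exit: bottleneck 4, flow now 4.
Augment Hall→u1→u4→Exit: bottleneck 2, flow now 6.
Augment Hall→u2→u4→Exit: bottleneck 1, flow now 7.
No augmenting path remains; maximum flow = 7.
In the residual graph, reachable from Hall: {Hall, u1, u2, u3, u4}.
Min-cut edges: u3→Exit (4), u4→Exit (3); capacity 4 + 3 = 7.
Cut capacity 9 exceeds the max flow 7, so it is not minimum.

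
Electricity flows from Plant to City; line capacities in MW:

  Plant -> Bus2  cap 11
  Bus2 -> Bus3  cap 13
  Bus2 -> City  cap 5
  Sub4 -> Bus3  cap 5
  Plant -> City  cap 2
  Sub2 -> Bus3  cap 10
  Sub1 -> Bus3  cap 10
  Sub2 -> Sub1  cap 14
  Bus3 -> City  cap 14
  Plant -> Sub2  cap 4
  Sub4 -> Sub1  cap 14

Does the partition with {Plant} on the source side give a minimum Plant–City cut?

Given cut capacity: 4 + 11 + 2 = 17.
Augment Plant→City: bottleneck 2, flow now 2.
Augment Plant→Bus2→City: bottleneck 5, flow now 7.
Augment Plant→Sub2→Bus3→City: bottleneck 4, flow now 11.
Augment Plant→Bus2→Bus3→City: bottleneck 6, flow now 17.
No augmenting path remains; maximum flow = 17.
Cut capacity 17 equals the max flow, so it is a minimum cut.

Yes — it is a minimum cut (capacity 17).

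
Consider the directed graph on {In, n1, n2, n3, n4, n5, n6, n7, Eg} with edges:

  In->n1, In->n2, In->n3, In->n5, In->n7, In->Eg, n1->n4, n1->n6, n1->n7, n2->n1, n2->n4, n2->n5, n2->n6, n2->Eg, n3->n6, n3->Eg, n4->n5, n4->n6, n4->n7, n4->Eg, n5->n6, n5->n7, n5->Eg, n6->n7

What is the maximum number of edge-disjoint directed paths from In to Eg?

Assign every edge capacity 1; by Menger, the answer equals the max flow.
Path In→Eg (+1); total 1.
Path In→n2→Eg (+1); total 2.
Path In→n3→Eg (+1); total 3.
Path In→n5→Eg (+1); total 4.
Path In→n1→n4→Eg (+1); total 5.
No residual In→Eg path; max flow = 5.
Certifying cut of size 5: {In→Eg, In→n1, In→n2, In→n3, In→n5}.

5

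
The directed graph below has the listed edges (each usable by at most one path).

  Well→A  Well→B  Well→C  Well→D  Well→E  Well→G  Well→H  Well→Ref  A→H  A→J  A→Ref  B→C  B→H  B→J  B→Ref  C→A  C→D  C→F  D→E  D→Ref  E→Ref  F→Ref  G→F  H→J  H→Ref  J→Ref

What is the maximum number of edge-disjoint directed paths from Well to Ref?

8

Assign every edge capacity 1; by Menger, the answer equals the max flow.
Augment Well→Ref (+1); total 1.
Augment Well→A→Ref (+1); total 2.
Augment Well→B→Ref (+1); total 3.
Augment Well→D→Ref (+1); total 4.
Augment Well→E→Ref (+1); total 5.
Augment Well→H→Ref (+1); total 6.
Augment Well→C→F→Ref (+1); total 7.
Augment Well→G→F→C→A→J→Ref (+1); total 8. (traverses C→F backwards in the residual graph, cancelling flow on it)
After the cancellation the 8 edge-disjoint paths are: Well→A→J→Ref; Well→B→Ref; Well→C→A→Ref; Well→D→Ref; Well→E→Ref; Well→G→F→Ref; Well→H→Ref; Well→Ref.
No residual Well→Ref path; max flow = 8.
Certifying cut of size 8: {Well→A, Well→B, Well→C, Well→D, Well→E, Well→G, Well→H, Well→Ref}.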